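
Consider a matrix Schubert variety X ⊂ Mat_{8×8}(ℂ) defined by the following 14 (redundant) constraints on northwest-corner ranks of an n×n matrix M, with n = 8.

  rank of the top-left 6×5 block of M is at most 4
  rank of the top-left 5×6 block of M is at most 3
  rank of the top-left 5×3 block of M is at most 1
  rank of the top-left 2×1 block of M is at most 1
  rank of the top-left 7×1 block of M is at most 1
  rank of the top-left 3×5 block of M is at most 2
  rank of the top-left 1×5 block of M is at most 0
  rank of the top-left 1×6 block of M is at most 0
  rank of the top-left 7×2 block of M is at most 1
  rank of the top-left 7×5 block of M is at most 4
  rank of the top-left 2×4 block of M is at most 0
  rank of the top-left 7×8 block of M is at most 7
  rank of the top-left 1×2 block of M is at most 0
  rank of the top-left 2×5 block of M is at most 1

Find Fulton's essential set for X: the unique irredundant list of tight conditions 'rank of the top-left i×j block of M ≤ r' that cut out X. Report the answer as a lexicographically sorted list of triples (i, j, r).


Reconstructing r_w from the 14 given conditions:

  R[1]: 0  0  0  0  0  0  1  1
  R[2]: 0  0  0  0  1  1  2  2
  R[3]: 1  1  1  1  2  2  3  3
  R[4]: 1  1  1  2  3  3  4  4
  R[5]: 1  1  1  2  3  3  4  5
  R[6]: 1  1  2  3  4  4  5  6
  R[7]: 1  1  2  3  4  5  6  7
  R[8]: 1  2  3  4  5  6  7  8

reading off 1-entries of Δ²R: w = (7, 5, 1, 4, 8, 3, 6, 2).

Rothe diagram D(w) (17 cells), 5 SE-corners (essential conditions):

[(1, 6, 0), (2, 4, 0), (5, 3, 1), (5, 6, 3), (7, 2, 1)]


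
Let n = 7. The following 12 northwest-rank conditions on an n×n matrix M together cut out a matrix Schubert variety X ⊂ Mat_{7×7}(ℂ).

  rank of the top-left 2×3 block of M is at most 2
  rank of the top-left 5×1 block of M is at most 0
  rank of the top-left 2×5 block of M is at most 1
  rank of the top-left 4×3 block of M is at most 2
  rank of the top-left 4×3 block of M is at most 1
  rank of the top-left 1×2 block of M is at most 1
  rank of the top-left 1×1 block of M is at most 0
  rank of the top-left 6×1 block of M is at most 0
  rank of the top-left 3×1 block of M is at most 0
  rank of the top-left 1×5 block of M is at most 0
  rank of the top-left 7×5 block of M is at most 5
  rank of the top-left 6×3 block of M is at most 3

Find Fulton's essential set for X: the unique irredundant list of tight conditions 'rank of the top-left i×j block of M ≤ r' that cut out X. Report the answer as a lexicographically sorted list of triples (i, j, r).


The tightest implied rank at each (i,j), from the 12 conditions:

  0  0  0  0  0  1  1
  0  1  1  1  1  2  2
  0  1  1  2  2  3  3
  0  1  1  2  3  4  4
  0  1  2  3  4  5  5
  0  1  2  3  4  5  6
  1  2  3  4  5  6  7

hence w(1..7) = (6, 2, 4, 5, 3, 7, 1).

3 SE-corners of the 12-cell Rothe diagram give Ess(w):

[(1, 5, 0), (4, 3, 1), (6, 1, 0)]


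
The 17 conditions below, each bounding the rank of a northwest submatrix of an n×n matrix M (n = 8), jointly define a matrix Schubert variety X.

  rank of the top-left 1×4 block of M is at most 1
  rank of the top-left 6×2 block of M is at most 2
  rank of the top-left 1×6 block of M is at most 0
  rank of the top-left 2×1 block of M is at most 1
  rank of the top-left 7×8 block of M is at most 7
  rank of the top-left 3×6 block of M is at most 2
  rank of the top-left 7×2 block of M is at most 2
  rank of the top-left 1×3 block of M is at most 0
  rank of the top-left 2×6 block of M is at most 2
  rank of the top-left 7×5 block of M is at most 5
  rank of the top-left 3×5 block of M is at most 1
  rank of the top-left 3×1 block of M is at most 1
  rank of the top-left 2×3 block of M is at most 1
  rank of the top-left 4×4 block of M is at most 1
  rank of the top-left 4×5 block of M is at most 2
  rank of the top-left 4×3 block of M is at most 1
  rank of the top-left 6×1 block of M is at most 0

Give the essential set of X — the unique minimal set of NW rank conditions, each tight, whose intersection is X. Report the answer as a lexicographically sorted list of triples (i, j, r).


Rank table r_w(8×8) implied by the 17 constraints:

  R[1]: 0, 0, 0, 0, 0, 0, 1, 1
  R[2]: 0, 1, 1, 1, 1, 1, 2, 2
  R[3]: 0, 1, 1, 1, 1, 2, 3, 3
  R[4]: 0, 1, 1, 1, 2, 3, 4, 4
  R[5]: 0, 1, 2, 2, 3, 4, 5, 5
  R[6]: 0, 1, 2, 3, 4, 5, 6, 6
  R[7]: 1, 2, 3, 4, 5, 6, 7, 7
  R[8]: 1, 2, 3, 4, 5, 6, 7, 8

reading off 1-entries of Δ²R: w = (7, 2, 6, 5, 3, 4, 1, 8).

Rothe diagram D(w) (16 cells), 4 SE-corners (essential conditions):

[(1, 6, 0), (3, 5, 1), (4, 4, 1), (6, 1, 0)]


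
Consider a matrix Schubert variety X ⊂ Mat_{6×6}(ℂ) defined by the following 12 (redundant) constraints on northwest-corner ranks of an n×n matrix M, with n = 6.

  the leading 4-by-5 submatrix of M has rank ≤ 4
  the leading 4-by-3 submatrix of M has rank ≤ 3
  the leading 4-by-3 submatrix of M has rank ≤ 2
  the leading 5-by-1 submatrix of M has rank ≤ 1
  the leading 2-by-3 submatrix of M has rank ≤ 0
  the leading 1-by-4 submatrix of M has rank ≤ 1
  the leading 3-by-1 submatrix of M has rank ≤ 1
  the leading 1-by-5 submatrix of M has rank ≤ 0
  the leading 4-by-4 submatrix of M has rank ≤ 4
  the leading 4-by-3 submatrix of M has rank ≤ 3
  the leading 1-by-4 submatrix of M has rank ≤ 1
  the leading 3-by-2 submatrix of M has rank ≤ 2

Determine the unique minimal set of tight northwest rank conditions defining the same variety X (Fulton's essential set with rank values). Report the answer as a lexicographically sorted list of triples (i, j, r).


Recovering R(i,j) via the rank-extension bound from the 12 conditions:

  row 1: 0, 0, 0, 0, 0, 1
  row 2: 0, 0, 0, 1, 1, 2
  row 3: 1, 1, 1, 2, 2, 3
  row 4: 1, 2, 2, 3, 3, 4
  row 5: 1, 2, 3, 4, 4, 5
  row 6: 1, 2, 3, 4, 5, 6

hence w(1..6) = (6, 4, 1, 2, 3, 5).

ℓ(w)=8; the 2 essential cells (i,j,r):

[(1, 5, 0), (2, 3, 0)]


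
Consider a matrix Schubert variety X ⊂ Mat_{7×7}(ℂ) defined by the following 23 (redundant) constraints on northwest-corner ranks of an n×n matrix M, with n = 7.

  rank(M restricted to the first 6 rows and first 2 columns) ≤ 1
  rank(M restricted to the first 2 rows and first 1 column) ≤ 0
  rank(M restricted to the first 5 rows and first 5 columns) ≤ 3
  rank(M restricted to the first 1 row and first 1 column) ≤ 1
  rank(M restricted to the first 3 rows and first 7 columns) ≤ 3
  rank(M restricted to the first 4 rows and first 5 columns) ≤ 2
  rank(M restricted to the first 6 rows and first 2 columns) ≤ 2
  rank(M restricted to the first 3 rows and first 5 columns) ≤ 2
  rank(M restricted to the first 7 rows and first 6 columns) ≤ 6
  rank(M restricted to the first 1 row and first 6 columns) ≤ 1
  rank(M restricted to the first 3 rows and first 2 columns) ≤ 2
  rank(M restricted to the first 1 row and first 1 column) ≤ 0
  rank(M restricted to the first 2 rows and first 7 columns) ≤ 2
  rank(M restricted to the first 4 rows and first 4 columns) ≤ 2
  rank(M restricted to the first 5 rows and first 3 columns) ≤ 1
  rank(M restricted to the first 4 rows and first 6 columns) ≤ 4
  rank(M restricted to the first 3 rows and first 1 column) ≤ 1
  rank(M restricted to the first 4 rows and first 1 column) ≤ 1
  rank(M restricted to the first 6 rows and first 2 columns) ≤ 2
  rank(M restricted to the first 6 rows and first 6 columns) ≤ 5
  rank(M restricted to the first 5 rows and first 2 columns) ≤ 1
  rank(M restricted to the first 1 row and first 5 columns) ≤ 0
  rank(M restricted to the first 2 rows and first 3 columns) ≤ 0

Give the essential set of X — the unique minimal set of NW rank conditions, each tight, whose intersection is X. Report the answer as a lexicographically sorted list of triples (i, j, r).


Recovering R(i,j) via the rank-extension bound from the 23 conditions:

  row 1: 0, 0, 0, 0, 0, 1, 1
  row 2: 0, 0, 0, 1, 1, 2, 2
  row 3: 1, 1, 1, 2, 2, 3, 3
  row 4: 1, 1, 1, 2, 2, 3, 4
  row 5: 1, 1, 1, 2, 3, 4, 5
  row 6: 1, 1, 2, 3, 4, 5, 6
  row 7: 1, 2, 3, 4, 5, 6, 7

so w = (6, 4, 1, 7, 5, 3, 2).

D(w) has 14 cells with 5 SE-corners; essential set:

[(1, 5, 0), (2, 3, 0), (4, 5, 2), (5, 3, 1), (6, 2, 1)]


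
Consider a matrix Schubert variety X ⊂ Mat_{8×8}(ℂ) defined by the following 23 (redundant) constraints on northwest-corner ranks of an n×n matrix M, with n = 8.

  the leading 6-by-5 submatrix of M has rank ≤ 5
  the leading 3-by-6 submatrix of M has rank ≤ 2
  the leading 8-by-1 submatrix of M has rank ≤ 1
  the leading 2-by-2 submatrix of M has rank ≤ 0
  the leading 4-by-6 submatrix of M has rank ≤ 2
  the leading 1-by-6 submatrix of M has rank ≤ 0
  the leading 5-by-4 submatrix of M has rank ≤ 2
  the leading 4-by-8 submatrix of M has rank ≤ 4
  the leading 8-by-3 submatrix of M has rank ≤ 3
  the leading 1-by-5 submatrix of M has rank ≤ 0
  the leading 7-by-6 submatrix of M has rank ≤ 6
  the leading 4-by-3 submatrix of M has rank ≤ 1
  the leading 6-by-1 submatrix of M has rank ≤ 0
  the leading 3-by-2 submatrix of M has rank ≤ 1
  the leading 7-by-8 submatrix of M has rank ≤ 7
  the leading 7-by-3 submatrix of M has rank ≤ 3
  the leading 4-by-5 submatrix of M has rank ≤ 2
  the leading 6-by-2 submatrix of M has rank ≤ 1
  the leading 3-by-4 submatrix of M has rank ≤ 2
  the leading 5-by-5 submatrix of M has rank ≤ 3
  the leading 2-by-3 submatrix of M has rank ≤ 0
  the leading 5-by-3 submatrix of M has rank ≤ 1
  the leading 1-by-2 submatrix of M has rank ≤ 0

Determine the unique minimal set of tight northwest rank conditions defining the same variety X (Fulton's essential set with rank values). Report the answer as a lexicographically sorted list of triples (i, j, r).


The tightest implied rank at each (i,j), from the 23 conditions:

  R[1]: 0 0 0 0 0 0 1 1
  R[2]: 0 0 0 1 1 1 2 2
  R[3]: 0 1 1 2 2 2 3 3
  R[4]: 0 1 1 2 2 2 3 4
  R[5]: 0 1 1 2 3 3 4 5
  R[6]: 0 1 2 3 4 4 5 6
  R[7]: 1 2 3 4 5 5 6 7
  R[8]: 1 2 3 4 5 6 7 8

so w = (7, 4, 2, 8, 5, 3, 1, 6).

Fulton essential set (5 of the 17 Rothe cells):

[(1, 6, 0), (2, 3, 0), (4, 6, 2), (5, 3, 1), (6, 1, 0)]


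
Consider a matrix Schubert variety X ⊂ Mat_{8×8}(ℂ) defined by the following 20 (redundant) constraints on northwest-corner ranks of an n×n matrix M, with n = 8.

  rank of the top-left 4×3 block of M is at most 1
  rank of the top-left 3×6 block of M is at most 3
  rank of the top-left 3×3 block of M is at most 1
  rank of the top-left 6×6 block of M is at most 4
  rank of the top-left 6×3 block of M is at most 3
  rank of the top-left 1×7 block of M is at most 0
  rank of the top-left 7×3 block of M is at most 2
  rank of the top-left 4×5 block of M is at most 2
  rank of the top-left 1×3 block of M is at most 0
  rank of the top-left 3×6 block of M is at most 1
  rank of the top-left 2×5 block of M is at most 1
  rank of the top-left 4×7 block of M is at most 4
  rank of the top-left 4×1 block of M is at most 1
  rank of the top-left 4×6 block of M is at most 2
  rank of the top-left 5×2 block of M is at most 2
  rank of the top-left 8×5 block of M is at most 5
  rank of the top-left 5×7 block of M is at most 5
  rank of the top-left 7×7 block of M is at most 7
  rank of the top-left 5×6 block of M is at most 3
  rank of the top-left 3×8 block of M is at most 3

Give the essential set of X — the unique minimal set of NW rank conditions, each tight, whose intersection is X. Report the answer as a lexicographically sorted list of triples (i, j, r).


Rank table r_w(8×8) implied by the 20 constraints:

  R[1]: 0  0  0  0  0  0  0  1
  R[2]: 1  1  1  1  1  1  1  2
  R[3]: 1  1  1  1  1  1  2  3
  R[4]: 1  1  1  2  2  2  3  4
  R[5]: 1  2  2  3  3  3  4  5
  R[6]: 1  2  2  3  4  4  5  6
  R[7]: 1  2  2  3  4  5  6  7
  R[8]: 1  2  3  4  5  6  7  8

second differences of R give the permutation w = (8, 1, 7, 4, 2, 5, 6, 3).

D(w) has 16 cells with 4 SE-corners; essential set:

[(1, 7, 0), (3, 6, 1), (4, 3, 1), (7, 3, 2)]


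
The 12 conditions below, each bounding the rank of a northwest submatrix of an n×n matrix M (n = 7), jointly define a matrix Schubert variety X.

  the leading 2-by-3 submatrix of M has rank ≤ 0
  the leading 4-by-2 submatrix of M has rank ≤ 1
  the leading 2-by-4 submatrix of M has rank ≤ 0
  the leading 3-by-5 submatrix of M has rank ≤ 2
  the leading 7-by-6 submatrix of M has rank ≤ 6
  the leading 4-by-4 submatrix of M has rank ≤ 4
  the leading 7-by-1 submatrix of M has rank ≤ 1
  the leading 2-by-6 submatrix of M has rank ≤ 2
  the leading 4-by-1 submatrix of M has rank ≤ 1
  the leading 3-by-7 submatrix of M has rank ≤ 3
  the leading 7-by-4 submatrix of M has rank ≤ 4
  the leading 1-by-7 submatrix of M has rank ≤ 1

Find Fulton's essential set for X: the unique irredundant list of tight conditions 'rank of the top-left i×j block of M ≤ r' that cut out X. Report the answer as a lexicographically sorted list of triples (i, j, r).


Computing R[i][j] = min implied NW-rank bound (n=7, 12 conditions):

  row 1: 0 | 0 | 0 | 0 | 1 | 1 | 1
  row 2: 0 | 0 | 0 | 0 | 1 | 2 | 2
  row 3: 1 | 1 | 1 | 1 | 2 | 3 | 3
  row 4: 1 | 1 | 2 | 2 | 3 | 4 | 4
  row 5: 1 | 2 | 3 | 3 | 4 | 5 | 5
  row 6: 1 | 2 | 3 | 4 | 5 | 6 | 6
  row 7: 1 | 2 | 3 | 4 | 5 | 6 | 7

so w = (5, 6, 1, 3, 2, 4, 7).

ℓ(w)=9; the 2 essential cells (i,j,r):

[(2, 4, 0), (4, 2, 1)]


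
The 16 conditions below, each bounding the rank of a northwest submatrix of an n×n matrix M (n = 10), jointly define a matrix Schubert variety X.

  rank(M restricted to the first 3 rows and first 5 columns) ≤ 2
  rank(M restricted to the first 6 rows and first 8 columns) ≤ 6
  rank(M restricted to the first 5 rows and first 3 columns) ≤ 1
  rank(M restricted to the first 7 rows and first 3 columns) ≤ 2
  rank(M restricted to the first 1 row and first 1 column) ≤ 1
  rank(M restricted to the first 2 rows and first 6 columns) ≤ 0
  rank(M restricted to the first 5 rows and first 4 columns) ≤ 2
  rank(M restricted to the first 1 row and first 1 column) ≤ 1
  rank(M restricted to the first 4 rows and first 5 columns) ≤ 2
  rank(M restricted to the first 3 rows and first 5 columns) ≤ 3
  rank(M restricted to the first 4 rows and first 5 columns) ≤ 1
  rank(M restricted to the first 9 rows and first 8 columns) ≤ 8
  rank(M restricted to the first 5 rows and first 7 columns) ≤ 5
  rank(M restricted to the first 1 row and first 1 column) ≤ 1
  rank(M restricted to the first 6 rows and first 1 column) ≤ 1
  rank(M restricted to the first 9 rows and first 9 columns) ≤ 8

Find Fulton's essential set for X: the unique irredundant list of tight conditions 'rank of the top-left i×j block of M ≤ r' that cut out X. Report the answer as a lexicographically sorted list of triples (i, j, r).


Rank table r_w(10×10) implied by the 16 constraints:

  i=1: 0 | 0 | 0 | 0 | 0 | 0 | 1 | 1 | 1 | 1
  i=2: 0 | 0 | 0 | 0 | 0 | 0 | 1 | 2 | 2 | 2
  i=3: 1 | 1 | 1 | 1 | 1 | 1 | 2 | 3 | 3 | 3
  i=4: 1 | 1 | 1 | 1 | 1 | 2 | 3 | 4 | 4 | 4
  i=5: 1 | 1 | 1 | 2 | 2 | 3 | 4 | 5 | 5 | 5
  i=6: 1 | 2 | 2 | 3 | 3 | 4 | 5 | 6 | 6 | 6
  i=7: 1 | 2 | 2 | 3 | 4 | 5 | 6 | 7 | 7 | 7
  i=8: 1 | 2 | 3 | 4 | 5 | 6 | 7 | 8 | 8 | 8
  i=9: 1 | 2 | 3 | 4 | 5 | 6 | 7 | 8 | 8 | 9
  i=10: 1 | 2 | 3 | 4 | 5 | 6 | 7 | 8 | 9 | 10

so w = (7, 8, 1, 6, 4, 2, 5, 3, 10, 9).

Fulton essential set (5 of the 20 Rothe cells):

[(2, 6, 0), (4, 5, 1), (5, 3, 1), (7, 3, 2), (9, 9, 8)]


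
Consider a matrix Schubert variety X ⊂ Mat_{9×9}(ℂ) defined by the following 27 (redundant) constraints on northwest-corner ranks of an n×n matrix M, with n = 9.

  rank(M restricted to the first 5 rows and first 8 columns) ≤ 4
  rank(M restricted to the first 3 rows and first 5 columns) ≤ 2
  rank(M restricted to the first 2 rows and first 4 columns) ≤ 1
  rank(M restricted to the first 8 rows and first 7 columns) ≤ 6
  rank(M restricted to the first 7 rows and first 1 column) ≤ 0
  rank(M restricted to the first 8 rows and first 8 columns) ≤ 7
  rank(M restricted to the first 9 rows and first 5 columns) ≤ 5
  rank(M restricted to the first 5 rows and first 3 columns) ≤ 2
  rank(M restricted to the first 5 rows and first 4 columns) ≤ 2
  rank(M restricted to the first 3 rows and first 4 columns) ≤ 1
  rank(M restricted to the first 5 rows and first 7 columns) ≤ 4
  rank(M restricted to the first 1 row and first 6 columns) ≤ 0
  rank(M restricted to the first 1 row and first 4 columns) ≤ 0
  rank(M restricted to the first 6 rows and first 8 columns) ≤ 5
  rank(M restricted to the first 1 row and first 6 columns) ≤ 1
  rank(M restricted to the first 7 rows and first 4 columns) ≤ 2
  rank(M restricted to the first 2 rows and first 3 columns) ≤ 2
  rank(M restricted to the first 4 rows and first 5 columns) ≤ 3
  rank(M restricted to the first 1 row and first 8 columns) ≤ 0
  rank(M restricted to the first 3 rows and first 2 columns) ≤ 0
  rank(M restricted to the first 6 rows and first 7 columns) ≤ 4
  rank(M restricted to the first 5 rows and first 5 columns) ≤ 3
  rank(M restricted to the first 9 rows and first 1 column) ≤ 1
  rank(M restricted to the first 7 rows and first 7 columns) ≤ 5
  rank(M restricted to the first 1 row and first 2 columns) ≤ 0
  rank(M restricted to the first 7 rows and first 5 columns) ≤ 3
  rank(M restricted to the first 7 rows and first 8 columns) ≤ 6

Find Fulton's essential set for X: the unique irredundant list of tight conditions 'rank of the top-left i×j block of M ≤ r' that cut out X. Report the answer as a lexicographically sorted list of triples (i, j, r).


Computing R[i][j] = min implied NW-rank bound (n=9, 27 conditions):

  R[1]: 0 0 0 0 0 0 0 0 1
  R[2]: 0 0 1 1 1 1 1 1 2
  R[3]: 0 0 1 1 2 2 2 2 3
  R[4]: 0 1 2 2 3 3 3 3 4
  R[5]: 0 1 2 2 3 4 4 4 5
  R[6]: 0 1 2 2 3 4 4 5 6
  R[7]: 0 1 2 2 3 4 5 6 7
  R[8]: 1 2 3 3 4 5 6 7 8
  R[9]: 1 2 3 4 5 6 7 8 9

giving w = (9, 3, 5, 2, 6, 8, 7, 1, 4) via Δ²R.

D(w) has 21 cells with 6 SE-corners; essential set:

[(1, 8, 0), (3, 2, 0), (3, 4, 1), (6, 7, 4), (7, 1, 0), (7, 4, 2)]


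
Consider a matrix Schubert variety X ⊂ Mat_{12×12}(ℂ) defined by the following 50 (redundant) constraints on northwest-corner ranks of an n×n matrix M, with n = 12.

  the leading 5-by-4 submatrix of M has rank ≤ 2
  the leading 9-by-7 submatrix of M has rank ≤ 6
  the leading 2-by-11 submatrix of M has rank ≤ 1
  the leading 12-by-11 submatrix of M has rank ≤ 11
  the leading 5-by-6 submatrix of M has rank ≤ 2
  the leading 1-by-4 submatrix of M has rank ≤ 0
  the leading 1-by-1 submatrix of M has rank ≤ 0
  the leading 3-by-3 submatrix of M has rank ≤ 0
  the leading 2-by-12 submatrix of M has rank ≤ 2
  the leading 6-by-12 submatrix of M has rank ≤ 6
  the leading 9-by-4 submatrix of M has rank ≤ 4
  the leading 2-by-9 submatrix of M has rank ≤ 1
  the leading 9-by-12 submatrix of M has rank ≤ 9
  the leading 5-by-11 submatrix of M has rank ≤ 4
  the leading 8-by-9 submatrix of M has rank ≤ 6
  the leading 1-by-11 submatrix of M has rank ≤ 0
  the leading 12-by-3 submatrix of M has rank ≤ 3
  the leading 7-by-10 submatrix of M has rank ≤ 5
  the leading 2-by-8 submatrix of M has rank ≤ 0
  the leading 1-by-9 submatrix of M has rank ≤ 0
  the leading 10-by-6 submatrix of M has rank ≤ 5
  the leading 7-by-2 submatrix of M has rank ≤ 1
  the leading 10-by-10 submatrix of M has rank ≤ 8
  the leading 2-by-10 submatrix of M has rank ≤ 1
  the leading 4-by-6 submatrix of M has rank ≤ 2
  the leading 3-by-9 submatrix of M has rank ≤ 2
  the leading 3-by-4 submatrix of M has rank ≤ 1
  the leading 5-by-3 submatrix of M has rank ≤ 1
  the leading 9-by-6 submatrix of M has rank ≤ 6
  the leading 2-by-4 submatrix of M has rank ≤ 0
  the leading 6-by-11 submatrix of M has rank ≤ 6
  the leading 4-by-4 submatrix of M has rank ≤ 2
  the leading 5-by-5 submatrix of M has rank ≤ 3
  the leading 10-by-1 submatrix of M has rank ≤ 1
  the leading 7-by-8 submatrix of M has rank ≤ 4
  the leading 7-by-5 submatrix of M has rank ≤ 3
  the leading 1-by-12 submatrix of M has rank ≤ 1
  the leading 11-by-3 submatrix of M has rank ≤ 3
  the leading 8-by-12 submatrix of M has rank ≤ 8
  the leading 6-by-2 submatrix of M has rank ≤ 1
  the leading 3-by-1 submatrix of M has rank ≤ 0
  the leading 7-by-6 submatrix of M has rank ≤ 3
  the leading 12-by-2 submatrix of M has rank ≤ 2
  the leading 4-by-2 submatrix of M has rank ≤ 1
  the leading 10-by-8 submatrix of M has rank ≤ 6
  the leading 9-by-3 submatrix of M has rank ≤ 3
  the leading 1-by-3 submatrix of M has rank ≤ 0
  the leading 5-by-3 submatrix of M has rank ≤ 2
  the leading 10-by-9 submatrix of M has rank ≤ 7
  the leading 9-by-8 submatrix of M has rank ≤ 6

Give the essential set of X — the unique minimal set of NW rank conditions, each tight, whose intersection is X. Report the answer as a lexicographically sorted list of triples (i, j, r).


Rank table r_w(12×12) implied by the 50 constraints:

  R[1]: 0 0 0 0 0 0 0 0 0 0 0 1
  R[2]: 0 0 0 0 0 0 0 0 1 1 1 2
  R[3]: 0 0 0 1 1 1 1 1 2 2 2 3
  R[4]: 1 1 1 2 2 2 2 2 3 3 3 4
  R[5]: 1 1 1 2 2 2 3 3 4 4 4 5
  R[6]: 1 1 2 3 3 3 4 4 5 5 5 6
  R[7]: 1 1 2 3 3 3 4 4 5 5 6 7
  R[8]: 1 2 3 4 4 4 5 5 6 6 7 8
  R[9]: 1 2 3 4 5 5 6 6 7 7 8 9
  R[10]: 1 2 3 4 5 5 6 6 7 8 9 10
  R[11]: 1 2 3 4 5 6 7 7 8 9 10 11
  R[12]: 1 2 3 4 5 6 7 8 9 10 11 12

reading off 1-entries of Δ²R: w = (12, 9, 4, 1, 7, 3, 11, 2, 5, 10, 6, 8).

Fulton essential set (11 of the 34 Rothe cells):

[(1, 11, 0), (2, 8, 0), (3, 3, 0), (5, 3, 1), (5, 6, 2), (7, 2, 1), (7, 6, 3), (7, 8, 4), (7, 10, 5), (10, 6, 5), (10, 8, 6)]


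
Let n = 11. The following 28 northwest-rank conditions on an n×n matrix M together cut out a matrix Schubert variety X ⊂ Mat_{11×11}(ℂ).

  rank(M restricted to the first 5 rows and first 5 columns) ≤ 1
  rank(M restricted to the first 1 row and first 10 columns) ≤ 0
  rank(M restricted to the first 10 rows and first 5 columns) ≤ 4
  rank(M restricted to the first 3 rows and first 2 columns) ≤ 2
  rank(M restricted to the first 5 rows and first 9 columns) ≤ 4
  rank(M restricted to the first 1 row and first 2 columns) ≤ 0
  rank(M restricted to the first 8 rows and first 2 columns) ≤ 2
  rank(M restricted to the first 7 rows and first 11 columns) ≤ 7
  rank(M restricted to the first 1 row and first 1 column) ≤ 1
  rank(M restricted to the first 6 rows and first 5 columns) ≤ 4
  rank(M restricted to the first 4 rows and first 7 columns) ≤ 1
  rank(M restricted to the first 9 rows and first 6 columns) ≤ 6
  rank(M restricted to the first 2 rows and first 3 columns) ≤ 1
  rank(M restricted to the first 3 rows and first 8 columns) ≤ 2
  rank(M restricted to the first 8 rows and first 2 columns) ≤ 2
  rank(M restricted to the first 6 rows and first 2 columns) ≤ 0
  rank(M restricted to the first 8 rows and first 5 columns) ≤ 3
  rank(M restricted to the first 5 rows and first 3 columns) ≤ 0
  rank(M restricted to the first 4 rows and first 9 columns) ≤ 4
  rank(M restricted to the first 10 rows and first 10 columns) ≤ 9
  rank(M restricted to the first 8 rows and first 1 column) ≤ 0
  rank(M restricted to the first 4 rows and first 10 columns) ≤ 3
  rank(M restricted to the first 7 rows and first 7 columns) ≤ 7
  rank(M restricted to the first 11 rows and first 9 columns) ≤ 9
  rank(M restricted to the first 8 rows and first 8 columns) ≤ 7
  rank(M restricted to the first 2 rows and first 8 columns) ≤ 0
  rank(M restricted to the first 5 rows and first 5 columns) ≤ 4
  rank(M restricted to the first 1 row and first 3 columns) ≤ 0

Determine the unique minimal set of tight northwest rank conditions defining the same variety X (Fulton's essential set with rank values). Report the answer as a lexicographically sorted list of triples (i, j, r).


Rank table r_w(11×11) implied by the 28 constraints:

  i=1: 0 0 0 0 0 0 0 0 0 0 1
  i=2: 0 0 0 0 0 0 0 0 1 1 2
  i=3: 0 0 0 1 1 1 1 1 2 2 3
  i=4: 0 0 0 1 1 1 1 2 3 3 4
  i=5: 0 0 0 1 1 2 2 3 4 4 5
  i=6: 0 0 1 2 2 3 3 4 5 5 6
  i=7: 0 1 2 3 3 4 4 5 6 6 7
  i=8: 0 1 2 3 3 4 5 6 7 7 8
  i=9: 1 2 3 4 4 5 6 7 8 8 9
  i=10: 1 2 3 4 4 5 6 7 8 9 10
  i=11: 1 2 3 4 5 6 7 8 9 10 11

reading off 1-entries of Δ²R: w = (11, 9, 4, 8, 6, 3, 2, 7, 1, 10, 5).

D(w) has 37 cells with 9 SE-corners; essential set:

[(1, 10, 0), (2, 8, 0), (4, 7, 1), (5, 3, 0), (5, 5, 1), (6, 2, 0), (8, 1, 0), (8, 5, 3), (10, 5, 4)]


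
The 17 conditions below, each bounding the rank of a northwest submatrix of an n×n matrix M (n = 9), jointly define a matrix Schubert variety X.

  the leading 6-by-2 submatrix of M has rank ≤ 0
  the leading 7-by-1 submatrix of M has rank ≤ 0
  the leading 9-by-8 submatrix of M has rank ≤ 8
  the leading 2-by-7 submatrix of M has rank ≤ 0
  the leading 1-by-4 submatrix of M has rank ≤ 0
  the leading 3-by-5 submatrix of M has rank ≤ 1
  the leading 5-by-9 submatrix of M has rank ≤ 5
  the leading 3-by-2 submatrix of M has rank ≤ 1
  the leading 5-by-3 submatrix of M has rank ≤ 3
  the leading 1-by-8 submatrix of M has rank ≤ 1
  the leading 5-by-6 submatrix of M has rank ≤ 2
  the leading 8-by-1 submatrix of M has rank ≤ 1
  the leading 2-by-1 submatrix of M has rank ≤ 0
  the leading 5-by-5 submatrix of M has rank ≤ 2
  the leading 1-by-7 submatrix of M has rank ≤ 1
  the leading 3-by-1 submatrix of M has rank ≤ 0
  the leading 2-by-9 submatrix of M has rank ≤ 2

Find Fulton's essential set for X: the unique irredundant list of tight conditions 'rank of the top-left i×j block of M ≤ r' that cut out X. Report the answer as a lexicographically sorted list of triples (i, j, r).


Recovering R(i,j) via the rank-extension bound from the 17 conditions:

  row 1: 0 0 0 0 0 0 0 1 1
  row 2: 0 0 0 0 0 0 0 1 2
  row 3: 0 0 1 1 1 1 1 2 3
  row 4: 0 0 1 2 2 2 2 3 4
  row 5: 0 0 1 2 2 2 3 4 5
  row 6: 0 0 1 2 3 3 4 5 6
  row 7: 0 1 2 3 4 4 5 6 7
  row 8: 1 2 3 4 5 5 6 7 8
  row 9: 1 2 3 4 5 6 7 8 9

the unique w with this rank table is (8, 9, 3, 4, 7, 5, 2, 1, 6).

D(w) has 25 cells with 4 SE-corners; essential set:

[(2, 7, 0), (5, 6, 2), (6, 2, 0), (7, 1, 0)]


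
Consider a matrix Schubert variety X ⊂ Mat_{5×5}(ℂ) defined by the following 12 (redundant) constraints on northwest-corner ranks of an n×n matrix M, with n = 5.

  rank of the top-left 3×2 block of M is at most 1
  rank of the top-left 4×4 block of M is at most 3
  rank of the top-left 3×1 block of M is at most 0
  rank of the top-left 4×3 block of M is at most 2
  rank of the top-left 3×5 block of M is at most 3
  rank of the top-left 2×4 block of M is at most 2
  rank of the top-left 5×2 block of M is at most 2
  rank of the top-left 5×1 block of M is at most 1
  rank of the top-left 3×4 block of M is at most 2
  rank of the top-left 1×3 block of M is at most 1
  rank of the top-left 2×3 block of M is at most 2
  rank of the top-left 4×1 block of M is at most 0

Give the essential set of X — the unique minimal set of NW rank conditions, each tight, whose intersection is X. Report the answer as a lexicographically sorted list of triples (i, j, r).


The tightest implied rank at each (i,j), from the 12 conditions:

  row 1: 0 1 1 1 1
  row 2: 0 1 2 2 2
  row 3: 0 1 2 2 3
  row 4: 0 1 2 3 4
  row 5: 1 2 3 4 5

second differences of R give the permutation w = (2, 3, 5, 4, 1).

2 SE-corners of the 5-cell Rothe diagram give Ess(w):

[(3, 4, 2), (4, 1, 0)]


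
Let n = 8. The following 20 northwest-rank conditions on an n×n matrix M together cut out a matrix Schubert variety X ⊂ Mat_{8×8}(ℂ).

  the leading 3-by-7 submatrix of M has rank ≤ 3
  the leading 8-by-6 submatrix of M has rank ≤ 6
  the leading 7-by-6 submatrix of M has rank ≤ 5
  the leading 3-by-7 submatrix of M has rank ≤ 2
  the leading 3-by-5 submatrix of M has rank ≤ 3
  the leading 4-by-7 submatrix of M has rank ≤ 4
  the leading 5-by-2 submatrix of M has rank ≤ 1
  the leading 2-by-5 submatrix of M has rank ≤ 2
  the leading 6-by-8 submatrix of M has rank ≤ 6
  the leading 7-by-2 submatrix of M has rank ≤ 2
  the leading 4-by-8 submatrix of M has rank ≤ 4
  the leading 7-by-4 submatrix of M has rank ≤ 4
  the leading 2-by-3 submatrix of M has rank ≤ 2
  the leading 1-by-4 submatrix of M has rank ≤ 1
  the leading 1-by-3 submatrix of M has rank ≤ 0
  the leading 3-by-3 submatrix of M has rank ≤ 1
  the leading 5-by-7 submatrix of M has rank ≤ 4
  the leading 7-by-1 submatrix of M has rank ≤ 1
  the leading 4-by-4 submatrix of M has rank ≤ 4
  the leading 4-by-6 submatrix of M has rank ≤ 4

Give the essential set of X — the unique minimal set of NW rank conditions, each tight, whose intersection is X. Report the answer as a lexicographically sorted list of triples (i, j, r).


Rank table r_w(8×8) implied by the 20 constraints:

  row 1: 0, 0, 0, 1, 1, 1, 1, 1
  row 2: 1, 1, 1, 2, 2, 2, 2, 2
  row 3: 1, 1, 1, 2, 2, 2, 2, 3
  row 4: 1, 1, 2, 3, 3, 3, 3, 4
  row 5: 1, 1, 2, 3, 4, 4, 4, 5
  row 6: 1, 2, 3, 4, 5, 5, 5, 6
  row 7: 1, 2, 3, 4, 5, 5, 6, 7
  row 8: 1, 2, 3, 4, 5, 6, 7, 8

the unique w with this rank table is (4, 1, 8, 3, 5, 2, 7, 6).

D(w) has 11 cells with 5 SE-corners; essential set:

[(1, 3, 0), (3, 3, 1), (3, 7, 2), (5, 2, 1), (7, 6, 5)]


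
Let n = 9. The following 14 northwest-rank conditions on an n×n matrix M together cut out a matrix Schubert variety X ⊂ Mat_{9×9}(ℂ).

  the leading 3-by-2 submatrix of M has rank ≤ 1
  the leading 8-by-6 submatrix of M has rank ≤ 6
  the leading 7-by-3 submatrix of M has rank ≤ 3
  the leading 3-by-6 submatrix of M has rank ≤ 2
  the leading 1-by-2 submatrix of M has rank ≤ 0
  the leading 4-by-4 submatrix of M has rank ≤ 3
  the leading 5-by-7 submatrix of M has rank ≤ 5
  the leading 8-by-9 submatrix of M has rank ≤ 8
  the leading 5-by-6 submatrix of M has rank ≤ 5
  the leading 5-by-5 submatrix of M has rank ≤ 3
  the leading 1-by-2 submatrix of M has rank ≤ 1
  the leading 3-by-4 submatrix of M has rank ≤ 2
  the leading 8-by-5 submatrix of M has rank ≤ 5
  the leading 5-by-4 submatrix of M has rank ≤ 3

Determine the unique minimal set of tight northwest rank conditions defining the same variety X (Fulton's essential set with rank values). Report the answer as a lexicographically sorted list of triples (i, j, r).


Reconstructing r_w from the 14 given conditions:

  0 0 1 1 1 1 1 1 1
  1 1 2 2 2 2 2 2 2
  1 1 2 2 2 2 3 3 3
  1 2 3 3 3 3 4 4 4
  1 2 3 3 3 4 5 5 5
  1 2 3 4 4 5 6 6 6
  1 2 3 4 5 6 7 7 7
  1 2 3 4 5 6 7 8 8
  1 2 3 4 5 6 7 8 9

reading off 1-entries of Δ²R: w = (3, 1, 7, 2, 6, 4, 5, 8, 9).

4 SE-corners of the 8-cell Rothe diagram give Ess(w):

[(1, 2, 0), (3, 2, 1), (3, 6, 2), (5, 5, 3)]


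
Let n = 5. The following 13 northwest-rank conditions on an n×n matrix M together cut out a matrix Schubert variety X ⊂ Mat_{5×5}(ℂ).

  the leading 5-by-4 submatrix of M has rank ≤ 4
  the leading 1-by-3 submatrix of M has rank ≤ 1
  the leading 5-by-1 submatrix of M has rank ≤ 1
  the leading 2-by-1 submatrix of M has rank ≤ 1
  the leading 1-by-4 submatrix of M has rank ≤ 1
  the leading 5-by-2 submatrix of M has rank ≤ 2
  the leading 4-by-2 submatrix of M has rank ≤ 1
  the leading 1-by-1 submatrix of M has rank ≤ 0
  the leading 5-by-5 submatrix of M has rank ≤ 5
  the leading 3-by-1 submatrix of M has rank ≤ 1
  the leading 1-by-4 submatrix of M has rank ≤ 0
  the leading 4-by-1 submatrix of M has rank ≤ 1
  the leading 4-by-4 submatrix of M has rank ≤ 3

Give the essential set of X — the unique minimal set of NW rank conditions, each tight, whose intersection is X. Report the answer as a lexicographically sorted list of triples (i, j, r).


Propagating the 13 rank bounds to every northwest block:

  row 1: 0, 0, 0, 0, 1
  row 2: 1, 1, 1, 1, 2
  row 3: 1, 1, 2, 2, 3
  row 4: 1, 1, 2, 3, 4
  row 5: 1, 2, 3, 4, 5

the unique w with this rank table is (5, 1, 3, 4, 2).

Rothe diagram D(w) (6 cells), 2 SE-corners (essential conditions):

[(1, 4, 0), (4, 2, 1)]


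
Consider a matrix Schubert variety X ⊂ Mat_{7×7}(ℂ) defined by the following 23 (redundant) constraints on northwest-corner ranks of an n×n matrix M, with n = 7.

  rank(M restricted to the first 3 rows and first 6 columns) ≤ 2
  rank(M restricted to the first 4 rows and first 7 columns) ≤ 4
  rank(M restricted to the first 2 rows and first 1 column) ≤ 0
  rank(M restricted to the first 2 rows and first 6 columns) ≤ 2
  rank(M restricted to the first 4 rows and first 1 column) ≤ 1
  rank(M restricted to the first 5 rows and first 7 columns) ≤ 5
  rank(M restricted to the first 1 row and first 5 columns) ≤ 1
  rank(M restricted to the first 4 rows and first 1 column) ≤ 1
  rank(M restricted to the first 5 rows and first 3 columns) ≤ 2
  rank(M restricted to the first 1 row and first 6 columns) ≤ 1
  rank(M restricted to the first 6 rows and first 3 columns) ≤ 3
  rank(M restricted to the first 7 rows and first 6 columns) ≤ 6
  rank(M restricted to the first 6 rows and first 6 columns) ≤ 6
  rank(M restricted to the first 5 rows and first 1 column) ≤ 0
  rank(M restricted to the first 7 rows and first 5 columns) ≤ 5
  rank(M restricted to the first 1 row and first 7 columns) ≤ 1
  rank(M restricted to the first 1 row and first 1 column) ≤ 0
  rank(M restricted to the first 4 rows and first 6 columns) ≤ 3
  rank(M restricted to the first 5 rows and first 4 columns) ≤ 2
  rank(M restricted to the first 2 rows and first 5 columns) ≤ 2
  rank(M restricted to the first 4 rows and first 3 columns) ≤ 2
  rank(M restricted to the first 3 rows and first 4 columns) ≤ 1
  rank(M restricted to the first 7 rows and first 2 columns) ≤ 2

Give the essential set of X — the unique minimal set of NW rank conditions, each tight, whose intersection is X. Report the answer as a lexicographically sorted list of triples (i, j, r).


Computing R[i][j] = min implied NW-rank bound (n=7, 23 conditions):

  R[1]: 0  1  1  1  1  1  1
  R[2]: 0  1  1  1  2  2  2
  R[3]: 0  1  1  1  2  2  3
  R[4]: 0  1  2  2  3  3  4
  R[5]: 0  1  2  2  3  4  5
  R[6]: 1  2  3  3  4  5  6
  R[7]: 1  2  3  4  5  6  7

hence w(1..7) = (2, 5, 7, 3, 6, 1, 4).

Rothe diagram D(w) (11 cells), 4 SE-corners (essential conditions):

[(3, 4, 1), (3, 6, 2), (5, 1, 0), (5, 4, 2)]


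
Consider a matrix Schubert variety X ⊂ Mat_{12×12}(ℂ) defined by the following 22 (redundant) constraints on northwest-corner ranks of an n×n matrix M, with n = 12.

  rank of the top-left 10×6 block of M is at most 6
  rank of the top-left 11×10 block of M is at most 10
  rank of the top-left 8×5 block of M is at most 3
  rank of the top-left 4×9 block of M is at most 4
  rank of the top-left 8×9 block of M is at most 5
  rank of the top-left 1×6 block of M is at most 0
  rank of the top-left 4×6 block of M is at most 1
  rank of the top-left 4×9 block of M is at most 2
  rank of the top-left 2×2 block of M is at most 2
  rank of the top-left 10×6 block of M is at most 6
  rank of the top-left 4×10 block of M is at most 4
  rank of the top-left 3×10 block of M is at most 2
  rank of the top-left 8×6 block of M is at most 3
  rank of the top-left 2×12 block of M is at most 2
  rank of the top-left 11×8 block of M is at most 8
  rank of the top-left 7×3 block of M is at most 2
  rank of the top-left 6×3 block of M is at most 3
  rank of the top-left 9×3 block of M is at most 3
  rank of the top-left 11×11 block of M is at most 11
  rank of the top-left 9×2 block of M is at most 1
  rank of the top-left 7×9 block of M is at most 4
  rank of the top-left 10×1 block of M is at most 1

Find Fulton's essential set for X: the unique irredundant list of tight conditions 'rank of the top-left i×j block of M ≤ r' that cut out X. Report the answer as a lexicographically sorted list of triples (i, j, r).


Reconstructing r_w from the 22 given conditions:

  i=1: 0 | 0 | 0 | 0 | 0 | 0 | 1 | 1 | 1 | 1 | 1 | 1
  i=2: 1 | 1 | 1 | 1 | 1 | 1 | 2 | 2 | 2 | 2 | 2 | 2
  i=3: 1 | 1 | 1 | 1 | 1 | 1 | 2 | 2 | 2 | 2 | 3 | 3
  i=4: 1 | 1 | 1 | 1 | 1 | 1 | 2 | 2 | 2 | 3 | 4 | 4
  i=5: 1 | 1 | 2 | 2 | 2 | 2 | 3 | 3 | 3 | 4 | 5 | 5
  i=6: 1 | 1 | 2 | 3 | 3 | 3 | 4 | 4 | 4 | 5 | 6 | 6
  i=7: 1 | 1 | 2 | 3 | 3 | 3 | 4 | 4 | 4 | 5 | 6 | 7
  i=8: 1 | 1 | 2 | 3 | 3 | 3 | 4 | 5 | 5 | 6 | 7 | 8
  i=9: 1 | 1 | 2 | 3 | 4 | 4 | 5 | 6 | 6 | 7 | 8 | 9
  i=10: 1 | 2 | 3 | 4 | 5 | 5 | 6 | 7 | 7 | 8 | 9 | 10
  i=11: 1 | 2 | 3 | 4 | 5 | 6 | 7 | 8 | 8 | 9 | 10 | 11
  i=12: 1 | 2 | 3 | 4 | 5 | 6 | 7 | 8 | 9 | 10 | 11 | 12

second differences of R give the permutation w = (7, 1, 11, 10, 3, 4, 12, 8, 5, 2, 6, 9).

ℓ(w)=32; the 7 essential cells (i,j,r):

[(1, 6, 0), (3, 10, 2), (4, 6, 1), (4, 9, 2), (7, 9, 4), (8, 6, 3), (9, 2, 1)]


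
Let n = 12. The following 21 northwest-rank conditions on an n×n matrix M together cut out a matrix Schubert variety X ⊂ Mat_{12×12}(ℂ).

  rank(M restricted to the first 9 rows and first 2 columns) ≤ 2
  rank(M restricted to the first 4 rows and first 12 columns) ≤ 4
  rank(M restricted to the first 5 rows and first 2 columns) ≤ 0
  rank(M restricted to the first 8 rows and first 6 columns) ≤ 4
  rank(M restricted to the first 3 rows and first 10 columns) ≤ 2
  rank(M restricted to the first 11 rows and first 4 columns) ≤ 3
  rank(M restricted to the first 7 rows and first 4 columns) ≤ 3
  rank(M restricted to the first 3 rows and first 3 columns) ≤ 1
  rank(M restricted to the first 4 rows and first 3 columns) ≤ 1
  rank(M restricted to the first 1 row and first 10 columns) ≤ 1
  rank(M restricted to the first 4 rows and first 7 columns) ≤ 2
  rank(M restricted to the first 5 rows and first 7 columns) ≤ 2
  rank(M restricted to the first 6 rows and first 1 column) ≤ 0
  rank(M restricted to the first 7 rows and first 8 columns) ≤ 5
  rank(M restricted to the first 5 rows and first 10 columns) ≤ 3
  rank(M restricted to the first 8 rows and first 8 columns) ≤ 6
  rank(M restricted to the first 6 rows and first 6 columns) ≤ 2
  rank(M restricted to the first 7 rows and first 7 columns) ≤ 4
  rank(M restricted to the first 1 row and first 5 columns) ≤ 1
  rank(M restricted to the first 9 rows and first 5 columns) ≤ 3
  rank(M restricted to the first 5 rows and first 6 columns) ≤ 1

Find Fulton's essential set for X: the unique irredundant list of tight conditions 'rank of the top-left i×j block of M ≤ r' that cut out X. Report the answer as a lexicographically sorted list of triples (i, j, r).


Rank table r_w(12×12) implied by the 21 constraints:

  row 1: 0 0 1 1 1 1 1 1 1 1 1 1
  row 2: 0 0 1 1 1 1 2 2 2 2 2 2
  row 3: 0 0 1 1 1 1 2 2 2 2 3 3
  row 4: 0 0 1 1 1 1 2 3 3 3 4 4
  row 5: 0 0 1 1 1 1 2 3 3 3 4 5
  row 6: 0 1 2 2 2 2 3 4 4 4 5 6
  row 7: 1 2 3 3 3 3 4 5 5 5 6 7
  row 8: 1 2 3 3 3 4 5 6 6 6 7 8
  row 9: 1 2 3 3 3 4 5 6 7 7 8 9
  row 10: 1 2 3 3 4 5 6 7 8 8 9 10
  row 11: 1 2 3 3 4 5 6 7 8 9 10 11
  row 12: 1 2 3 4 5 6 7 8 9 10 11 12

giving w = (3, 7, 11, 8, 12, 2, 1, 6, 9, 5, 10, 4) via Δ²R.

|D(w)|=34, |Ess(w)|=7:

[(3, 10, 2), (5, 2, 0), (5, 6, 1), (5, 10, 3), (6, 1, 0), (9, 5, 3), (11, 4, 3)]


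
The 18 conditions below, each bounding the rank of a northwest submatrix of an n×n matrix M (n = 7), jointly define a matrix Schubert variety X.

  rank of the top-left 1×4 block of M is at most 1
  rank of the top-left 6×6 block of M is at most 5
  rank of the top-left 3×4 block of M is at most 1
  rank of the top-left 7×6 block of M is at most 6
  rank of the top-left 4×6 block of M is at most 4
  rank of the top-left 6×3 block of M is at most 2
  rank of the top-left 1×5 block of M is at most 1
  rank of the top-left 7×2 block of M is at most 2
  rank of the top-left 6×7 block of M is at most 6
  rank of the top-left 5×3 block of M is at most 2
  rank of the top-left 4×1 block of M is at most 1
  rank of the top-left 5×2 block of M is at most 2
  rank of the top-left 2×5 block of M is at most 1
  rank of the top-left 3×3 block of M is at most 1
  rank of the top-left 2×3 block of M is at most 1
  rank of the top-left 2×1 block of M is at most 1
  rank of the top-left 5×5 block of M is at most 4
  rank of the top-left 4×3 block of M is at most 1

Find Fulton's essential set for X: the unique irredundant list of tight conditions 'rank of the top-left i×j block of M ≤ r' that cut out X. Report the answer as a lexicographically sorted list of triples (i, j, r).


Recovering R(i,j) via the rank-extension bound from the 18 conditions:

  R[1]: 1 | 1 | 1 | 1 | 1 | 1 | 1
  R[2]: 1 | 1 | 1 | 1 | 1 | 2 | 2
  R[3]: 1 | 1 | 1 | 1 | 2 | 3 | 3
  R[4]: 1 | 1 | 1 | 2 | 3 | 4 | 4
  R[5]: 1 | 2 | 2 | 3 | 4 | 5 | 5
  R[6]: 1 | 2 | 2 | 3 | 4 | 5 | 6
  R[7]: 1 | 2 | 3 | 4 | 5 | 6 | 7

hence w(1..7) = (1, 6, 5, 4, 2, 7, 3).

Rothe diagram D(w) (10 cells), 4 SE-corners (essential conditions):

[(2, 5, 1), (3, 4, 1), (4, 3, 1), (6, 3, 2)]
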